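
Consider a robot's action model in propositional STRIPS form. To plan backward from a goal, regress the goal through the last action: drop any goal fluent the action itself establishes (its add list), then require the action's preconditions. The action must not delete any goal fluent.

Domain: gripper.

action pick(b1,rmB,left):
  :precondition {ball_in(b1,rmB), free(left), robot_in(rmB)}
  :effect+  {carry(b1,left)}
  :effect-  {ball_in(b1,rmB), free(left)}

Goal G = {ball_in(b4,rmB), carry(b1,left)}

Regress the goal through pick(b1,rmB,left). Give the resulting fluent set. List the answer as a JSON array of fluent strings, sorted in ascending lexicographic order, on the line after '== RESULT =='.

Compute (G \ add) ∪ pre:
  G ∩ del = {}  (empty — regression defined)
  G \ add = {ball_in(b4,rmB), carry(b1,left)} \ {carry(b1,left)} = {ball_in(b4,rmB)}
  ∪ pre   = {ball_in(b4,rmB)} ∪ {ball_in(b1,rmB), free(left), robot_in(rmB)}
          = {ball_in(b1,rmB), ball_in(b4,rmB), free(left), robot_in(rmB)}

== RESULT ==
["ball_in(b1,rmB)", "ball_in(b4,rmB)", "free(left)", "robot_in(rmB)"]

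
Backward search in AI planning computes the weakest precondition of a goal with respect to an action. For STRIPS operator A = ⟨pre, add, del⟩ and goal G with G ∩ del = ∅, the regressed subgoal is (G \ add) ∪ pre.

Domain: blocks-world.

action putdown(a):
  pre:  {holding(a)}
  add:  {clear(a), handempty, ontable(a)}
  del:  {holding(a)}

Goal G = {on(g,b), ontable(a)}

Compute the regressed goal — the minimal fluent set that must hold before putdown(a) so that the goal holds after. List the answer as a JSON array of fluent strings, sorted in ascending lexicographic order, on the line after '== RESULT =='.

Regress:
  G ∩ del = {}  (empty — regression defined)
  G \ add = {on(g,b), ontable(a)} \ {clear(a), handempty, ontable(a)} = {on(g,b)}
  ∪ pre   = {on(g,b)} ∪ {holding(a)}
          = {holding(a), on(g,b)}

== RESULT ==
["holding(a)", "on(g,b)"]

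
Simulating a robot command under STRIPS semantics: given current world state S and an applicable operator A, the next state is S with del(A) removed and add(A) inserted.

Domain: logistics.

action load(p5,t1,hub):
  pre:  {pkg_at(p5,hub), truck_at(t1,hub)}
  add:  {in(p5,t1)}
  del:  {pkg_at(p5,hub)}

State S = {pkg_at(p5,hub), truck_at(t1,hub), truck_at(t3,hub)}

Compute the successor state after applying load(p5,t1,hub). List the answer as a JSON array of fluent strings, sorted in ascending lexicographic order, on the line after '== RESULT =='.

Compute (S \ del) ∪ add:
  pre ⊆ S: {pkg_at(p5,hub), truck_at(t1,hub)} ⊆ S  — applicable
  S \ del = {truck_at(t1,hub), truck_at(t3,hub)}
  ∪ add   = {in(p5,t1), truck_at(t1,hub), truck_at(t3,hub)}

== RESULT ==
["in(p5,t1)", "truck_at(t1,hub)", "truck_at(t3,hub)"]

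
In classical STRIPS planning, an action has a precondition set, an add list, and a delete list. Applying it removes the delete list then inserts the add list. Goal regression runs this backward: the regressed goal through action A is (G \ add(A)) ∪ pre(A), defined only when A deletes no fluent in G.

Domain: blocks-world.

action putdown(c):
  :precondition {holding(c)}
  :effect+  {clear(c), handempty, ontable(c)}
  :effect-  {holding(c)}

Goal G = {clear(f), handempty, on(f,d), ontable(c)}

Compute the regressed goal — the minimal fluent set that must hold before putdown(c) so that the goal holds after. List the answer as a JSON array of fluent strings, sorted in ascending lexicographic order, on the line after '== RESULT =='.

Regress:
  G ∩ del = {}  (empty — regression defined)
  G \ add = {clear(f), handempty, on(f,d), ontable(c)} \ {clear(c), handempty, ontable(c)} = {clear(f), on(f,d)}
  ∪ pre   = {clear(f), on(f,d)} ∪ {holding(c)}
          = {clear(f), holding(c), on(f,d)}

== RESULT ==
["clear(f)", "holding(c)", "on(f,d)"]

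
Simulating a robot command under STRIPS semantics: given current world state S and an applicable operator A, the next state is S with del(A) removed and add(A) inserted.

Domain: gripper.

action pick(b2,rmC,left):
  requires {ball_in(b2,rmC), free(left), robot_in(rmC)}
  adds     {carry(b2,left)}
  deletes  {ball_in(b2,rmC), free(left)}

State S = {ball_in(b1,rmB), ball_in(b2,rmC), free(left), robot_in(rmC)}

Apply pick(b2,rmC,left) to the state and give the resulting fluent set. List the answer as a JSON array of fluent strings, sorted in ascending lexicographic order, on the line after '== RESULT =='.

Compute (S \ del) ∪ add:
  pre ⊆ S: {ball_in(b2,rmC), free(left), robot_in(rmC)} ⊆ S  — applicable
  S \ del = {ball_in(b1,rmB), robot_in(rmC)}
  ∪ add   = {ball_in(b1,rmB), carry(b2,left), robot_in(rmC)}

== RESULT ==
["ball_in(b1,rmB)", "carry(b2,left)", "robot_in(rmC)"]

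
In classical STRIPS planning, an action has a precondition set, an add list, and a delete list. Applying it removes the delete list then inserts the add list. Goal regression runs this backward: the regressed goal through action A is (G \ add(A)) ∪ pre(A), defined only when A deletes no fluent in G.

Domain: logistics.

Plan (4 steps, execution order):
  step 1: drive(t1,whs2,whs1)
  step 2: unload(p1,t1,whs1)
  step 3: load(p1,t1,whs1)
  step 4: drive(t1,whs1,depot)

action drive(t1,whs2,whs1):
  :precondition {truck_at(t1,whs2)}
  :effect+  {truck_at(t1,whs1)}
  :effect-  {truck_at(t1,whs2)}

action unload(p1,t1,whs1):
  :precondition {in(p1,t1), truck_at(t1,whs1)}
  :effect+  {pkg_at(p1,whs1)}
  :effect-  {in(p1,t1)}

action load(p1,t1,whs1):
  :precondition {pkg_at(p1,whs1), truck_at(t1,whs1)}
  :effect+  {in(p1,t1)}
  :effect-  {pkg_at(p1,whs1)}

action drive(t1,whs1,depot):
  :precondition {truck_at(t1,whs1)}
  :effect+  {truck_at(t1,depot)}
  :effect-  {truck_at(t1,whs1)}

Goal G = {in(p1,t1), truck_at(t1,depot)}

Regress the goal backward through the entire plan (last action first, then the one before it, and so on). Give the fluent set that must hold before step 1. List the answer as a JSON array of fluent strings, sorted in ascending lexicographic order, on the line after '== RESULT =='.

Work backward from the goal:
  through step 4 (drive(t1,whs1,depot)): drop {truck_at(t1,depot)}, keep {in(p1,t1)}, require {truck_at(t1,whs1)}
    → {in(p1,t1), truck_at(t1,whs1)}
  through step 3 (load(p1,t1,whs1)): drop {in(p1,t1)}, keep {truck_at(t1,whs1)}, require {pkg_at(p1,whs1), truck_at(t1,whs1)}
    → {pkg_at(p1,whs1), truck_at(t1,whs1)}
  through step 2 (unload(p1,t1,whs1)): drop {pkg_at(p1,whs1)}, keep {truck_at(t1,whs1)}, require {in(p1,t1), truck_at(t1,whs1)}
    → {in(p1,t1), truck_at(t1,whs1)}
  through step 1 (drive(t1,whs2,whs1)): drop {truck_at(t1,whs1)}, keep {in(p1,t1)}, require {truck_at(t1,whs2)}
    → {in(p1,t1), truck_at(t1,whs2)}

== RESULT ==
["in(p1,t1)", "truck_at(t1,whs2)"]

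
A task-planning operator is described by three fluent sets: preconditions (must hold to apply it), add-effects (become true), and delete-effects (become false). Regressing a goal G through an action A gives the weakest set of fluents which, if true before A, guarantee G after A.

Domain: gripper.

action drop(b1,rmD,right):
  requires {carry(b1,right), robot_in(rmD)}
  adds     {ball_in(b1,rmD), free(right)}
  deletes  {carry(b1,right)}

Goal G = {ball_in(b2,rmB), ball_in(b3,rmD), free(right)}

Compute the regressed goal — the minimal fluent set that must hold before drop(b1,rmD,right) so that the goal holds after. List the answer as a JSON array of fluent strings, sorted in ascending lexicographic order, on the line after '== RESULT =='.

Compute (G \ add) ∪ pre:
  G ∩ del = {}  (empty — regression defined)
  G \ add = {ball_in(b2,rmB), ball_in(b3,rmD), free(right)} \ {ball_in(b1,rmD), free(right)} = {ball_in(b2,rmB), ball_in(b3,rmD)}
  ∪ pre   = {ball_in(b2,rmB), ball_in(b3,rmD)} ∪ {carry(b1,right), robot_in(rmD)}
          = {ball_in(b2,rmB), ball_in(b3,rmD), carry(b1,right), robot_in(rmD)}

== RESULT ==
["ball_in(b2,rmB)", "ball_in(b3,rmD)", "carry(b1,right)", "robot_in(rmD)"]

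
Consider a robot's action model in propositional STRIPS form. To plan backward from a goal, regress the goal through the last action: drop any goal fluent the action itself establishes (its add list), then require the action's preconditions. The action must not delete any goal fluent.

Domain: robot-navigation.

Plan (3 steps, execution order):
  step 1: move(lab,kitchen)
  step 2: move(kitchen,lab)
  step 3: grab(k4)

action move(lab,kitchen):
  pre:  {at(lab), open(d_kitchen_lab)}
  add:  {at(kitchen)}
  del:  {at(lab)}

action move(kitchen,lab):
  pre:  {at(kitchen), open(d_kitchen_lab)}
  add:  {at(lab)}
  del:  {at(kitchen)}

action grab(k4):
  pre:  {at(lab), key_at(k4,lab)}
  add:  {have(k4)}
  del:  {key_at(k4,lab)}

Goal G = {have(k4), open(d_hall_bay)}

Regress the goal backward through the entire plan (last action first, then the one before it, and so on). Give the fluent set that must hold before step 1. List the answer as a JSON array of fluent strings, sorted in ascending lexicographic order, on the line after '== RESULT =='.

Work backward from the goal:
  through step 3 (grab(k4)): drop {have(k4)}, keep {open(d_hall_bay)}, require {at(lab), key_at(k4,lab)}
    → {at(lab), key_at(k4,lab), open(d_hall_bay)}
  through step 2 (move(kitchen,lab)): drop {at(lab)}, keep {key_at(k4,lab), open(d_hall_bay)}, require {at(kitchen), open(d_kitchen_lab)}
    → {at(kitchen), key_at(k4,lab), open(d_hall_bay), open(d_kitchen_lab)}
  through step 1 (move(lab,kitchen)): drop {at(kitchen)}, keep {key_at(k4,lab), open(d_hall_bay), open(d_kitchen_lab)}, require {at(lab), open(d_kitchen_lab)}
    → {at(lab), key_at(k4,lab), open(d_hall_bay), open(d_kitchen_lab)}

== RESULT ==
["at(lab)", "key_at(k4,lab)", "open(d_hall_bay)", "open(d_kitchen_lab)"]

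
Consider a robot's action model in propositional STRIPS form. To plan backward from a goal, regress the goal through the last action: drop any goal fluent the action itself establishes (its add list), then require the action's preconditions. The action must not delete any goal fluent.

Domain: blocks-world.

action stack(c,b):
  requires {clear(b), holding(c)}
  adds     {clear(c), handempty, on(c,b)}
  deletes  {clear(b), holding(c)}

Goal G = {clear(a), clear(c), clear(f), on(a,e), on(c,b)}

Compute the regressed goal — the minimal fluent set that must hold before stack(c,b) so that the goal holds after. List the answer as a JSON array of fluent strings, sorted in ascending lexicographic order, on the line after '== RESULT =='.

Regress:
  G ∩ del = {}  (empty — regression defined)
  G \ add = {clear(a), clear(c), clear(f), on(a,e), on(c,b)} \ {clear(c), handempty, on(c,b)} = {clear(a), clear(f), on(a,e)}
  ∪ pre   = {clear(a), clear(f), on(a,e)} ∪ {clear(b), holding(c)}
          = {clear(a), clear(b), clear(f), holding(c), on(a,e)}

== RESULT ==
["clear(a)", "clear(b)", "clear(f)", "holding(c)", "on(a,e)"]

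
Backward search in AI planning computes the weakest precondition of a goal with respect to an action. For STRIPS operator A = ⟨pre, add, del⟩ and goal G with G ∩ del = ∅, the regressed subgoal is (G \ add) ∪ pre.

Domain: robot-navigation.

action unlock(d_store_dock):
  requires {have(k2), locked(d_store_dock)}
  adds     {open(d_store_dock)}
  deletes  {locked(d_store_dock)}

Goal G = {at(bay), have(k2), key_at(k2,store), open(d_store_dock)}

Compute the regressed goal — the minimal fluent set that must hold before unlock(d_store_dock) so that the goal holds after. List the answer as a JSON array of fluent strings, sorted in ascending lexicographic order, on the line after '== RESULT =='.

Compute (G \ add) ∪ pre:
  G ∩ del = {}  (empty — regression defined)
  G \ add = {at(bay), have(k2), key_at(k2,store), open(d_store_dock)} \ {open(d_store_dock)} = {at(bay), have(k2), key_at(k2,store)}
  ∪ pre   = {at(bay), have(k2), key_at(k2,store)} ∪ {have(k2), locked(d_store_dock)}
          = {at(bay), have(k2), key_at(k2,store), locked(d_store_dock)}

== RESULT ==
["at(bay)", "have(k2)", "key_at(k2,store)", "locked(d_store_dock)"]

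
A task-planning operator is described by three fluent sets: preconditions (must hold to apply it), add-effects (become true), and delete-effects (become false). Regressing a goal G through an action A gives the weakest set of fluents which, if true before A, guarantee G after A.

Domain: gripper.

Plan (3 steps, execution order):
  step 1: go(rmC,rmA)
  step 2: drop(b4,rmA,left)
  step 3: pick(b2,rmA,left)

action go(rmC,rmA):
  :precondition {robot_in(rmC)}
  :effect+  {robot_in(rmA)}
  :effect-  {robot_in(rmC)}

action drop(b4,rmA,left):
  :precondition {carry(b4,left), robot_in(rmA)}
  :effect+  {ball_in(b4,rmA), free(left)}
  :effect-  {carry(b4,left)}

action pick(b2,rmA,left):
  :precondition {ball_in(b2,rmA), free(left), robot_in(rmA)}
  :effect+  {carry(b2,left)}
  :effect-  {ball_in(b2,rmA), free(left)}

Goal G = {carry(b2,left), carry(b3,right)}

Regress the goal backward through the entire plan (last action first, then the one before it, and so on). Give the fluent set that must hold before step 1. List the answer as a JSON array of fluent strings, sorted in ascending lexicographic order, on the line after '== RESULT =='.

Work backward from the goal:
  through step 3 (pick(b2,rmA,left)): drop {carry(b2,left)}, keep {carry(b3,right)}, require {ball_in(b2,rmA), free(left), robot_in(rmA)}
    → {ball_in(b2,rmA), carry(b3,right), free(left), robot_in(rmA)}
  through step 2 (drop(b4,rmA,left)): drop {free(left)}, keep {ball_in(b2,rmA), carry(b3,right), robot_in(rmA)}, require {carry(b4,left), robot_in(rmA)}
    → {ball_in(b2,rmA), carry(b3,right), carry(b4,left), robot_in(rmA)}
  through step 1 (go(rmC,rmA)): drop {robot_in(rmA)}, keep {ball_in(b2,rmA), carry(b3,right), carry(b4,left)}, require {robot_in(rmC)}
    → {ball_in(b2,rmA), carry(b3,right), carry(b4,left), robot_in(rmC)}

== RESULT ==
["ball_in(b2,rmA)", "carry(b3,right)", "carry(b4,left)", "robot_in(rmC)"]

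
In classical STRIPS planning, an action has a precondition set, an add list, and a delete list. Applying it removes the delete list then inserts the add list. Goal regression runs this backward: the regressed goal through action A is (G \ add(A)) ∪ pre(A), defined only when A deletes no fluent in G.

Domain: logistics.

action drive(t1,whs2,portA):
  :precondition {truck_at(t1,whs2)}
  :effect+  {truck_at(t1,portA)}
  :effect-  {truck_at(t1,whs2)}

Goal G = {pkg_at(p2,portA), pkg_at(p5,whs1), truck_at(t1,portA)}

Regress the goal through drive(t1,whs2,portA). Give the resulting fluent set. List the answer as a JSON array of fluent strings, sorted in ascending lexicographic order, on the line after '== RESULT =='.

Compute (G \ add) ∪ pre:
  G ∩ del = {}  (empty — regression defined)
  G \ add = {pkg_at(p2,portA), pkg_at(p5,whs1), truck_at(t1,portA)} \ {truck_at(t1,portA)} = {pkg_at(p2,portA), pkg_at(p5,whs1)}
  ∪ pre   = {pkg_at(p2,portA), pkg_at(p5,whs1)} ∪ {truck_at(t1,whs2)}
          = {pkg_at(p2,portA), pkg_at(p5,whs1), truck_at(t1,whs2)}

== RESULT ==
["pkg_at(p2,portA)", "pkg_at(p5,whs1)", "truck_at(t1,whs2)"]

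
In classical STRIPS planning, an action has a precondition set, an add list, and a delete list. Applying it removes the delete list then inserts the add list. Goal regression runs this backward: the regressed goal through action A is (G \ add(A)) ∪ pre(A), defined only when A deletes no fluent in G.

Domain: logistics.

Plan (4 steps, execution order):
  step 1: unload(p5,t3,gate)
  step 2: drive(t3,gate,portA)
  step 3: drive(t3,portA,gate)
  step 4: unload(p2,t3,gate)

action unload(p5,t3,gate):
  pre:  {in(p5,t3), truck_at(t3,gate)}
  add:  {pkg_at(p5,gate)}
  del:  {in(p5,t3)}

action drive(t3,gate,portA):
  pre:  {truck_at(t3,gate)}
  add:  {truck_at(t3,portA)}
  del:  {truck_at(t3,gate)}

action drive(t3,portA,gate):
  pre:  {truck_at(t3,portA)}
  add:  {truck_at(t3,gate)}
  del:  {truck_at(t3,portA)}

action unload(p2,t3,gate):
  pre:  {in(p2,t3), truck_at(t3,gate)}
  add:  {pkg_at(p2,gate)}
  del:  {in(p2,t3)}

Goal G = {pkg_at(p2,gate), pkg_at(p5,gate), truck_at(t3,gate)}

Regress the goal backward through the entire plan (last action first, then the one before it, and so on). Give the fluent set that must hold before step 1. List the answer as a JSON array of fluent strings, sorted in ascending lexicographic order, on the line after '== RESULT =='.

Work backward from the goal:
  through step 4 (unload(p2,t3,gate)): drop {pkg_at(p2,gate)}, keep {pkg_at(p5,gate), truck_at(t3,gate)}, require {in(p2,t3), truck_at(t3,gate)}
    → {in(p2,t3), pkg_at(p5,gate), truck_at(t3,gate)}
  through step 3 (drive(t3,portA,gate)): drop {truck_at(t3,gate)}, keep {in(p2,t3), pkg_at(p5,gate)}, require {truck_at(t3,portA)}
    → {in(p2,t3), pkg_at(p5,gate), truck_at(t3,portA)}
  through step 2 (drive(t3,gate,portA)): drop {truck_at(t3,portA)}, keep {in(p2,t3), pkg_at(p5,gate)}, require {truck_at(t3,gate)}
    → {in(p2,t3), pkg_at(p5,gate), truck_at(t3,gate)}
  through step 1 (unload(p5,t3,gate)): drop {pkg_at(p5,gate)}, keep {in(p2,t3), truck_at(t3,gate)}, require {in(p5,t3), truck_at(t3,gate)}
    → {in(p2,t3), in(p5,t3), truck_at(t3,gate)}

== RESULT ==
["in(p2,t3)", "in(p5,t3)", "truck_at(t3,gate)"]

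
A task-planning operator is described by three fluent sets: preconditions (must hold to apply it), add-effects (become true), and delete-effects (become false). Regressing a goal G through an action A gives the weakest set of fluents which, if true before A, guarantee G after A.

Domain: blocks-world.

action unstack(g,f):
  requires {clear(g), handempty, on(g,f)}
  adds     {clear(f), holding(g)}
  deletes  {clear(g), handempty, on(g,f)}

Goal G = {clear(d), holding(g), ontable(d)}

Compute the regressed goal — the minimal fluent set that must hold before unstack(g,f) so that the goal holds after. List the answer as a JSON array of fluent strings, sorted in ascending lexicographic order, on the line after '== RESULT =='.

Regress:
  G ∩ del = {}  (empty — regression defined)
  G \ add = {clear(d), holding(g), ontable(d)} \ {clear(f), holding(g)} = {clear(d), ontable(d)}
  ∪ pre   = {clear(d), ontable(d)} ∪ {clear(g), handempty, on(g,f)}
          = {clear(d), clear(g), handempty, on(g,f), ontable(d)}

== RESULT ==
["clear(d)", "clear(g)", "handempty", "on(g,f)", "ontable(d)"]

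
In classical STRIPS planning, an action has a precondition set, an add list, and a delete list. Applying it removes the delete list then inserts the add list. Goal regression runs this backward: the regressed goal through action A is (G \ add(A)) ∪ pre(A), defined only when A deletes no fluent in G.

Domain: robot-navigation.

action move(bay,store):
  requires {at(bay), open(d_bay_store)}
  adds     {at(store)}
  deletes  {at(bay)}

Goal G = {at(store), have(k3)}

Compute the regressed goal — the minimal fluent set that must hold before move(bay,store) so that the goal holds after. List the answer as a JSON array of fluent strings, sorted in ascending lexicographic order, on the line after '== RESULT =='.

Compute (G \ add) ∪ pre:
  G ∩ del = {}  (empty — regression defined)
  G \ add = {at(store), have(k3)} \ {at(store)} = {have(k3)}
  ∪ pre   = {have(k3)} ∪ {at(bay), open(d_bay_store)}
          = {at(bay), have(k3), open(d_bay_store)}

== RESULT ==
["at(bay)", "have(k3)", "open(d_bay_store)"]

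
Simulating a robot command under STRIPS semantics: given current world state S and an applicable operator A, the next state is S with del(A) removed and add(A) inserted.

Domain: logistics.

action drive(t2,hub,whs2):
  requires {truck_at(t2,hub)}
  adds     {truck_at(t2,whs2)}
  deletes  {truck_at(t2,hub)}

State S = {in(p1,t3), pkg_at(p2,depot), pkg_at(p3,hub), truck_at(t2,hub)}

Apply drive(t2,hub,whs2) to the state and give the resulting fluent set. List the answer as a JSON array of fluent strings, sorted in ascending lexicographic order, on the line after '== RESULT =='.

Compute (S \ del) ∪ add:
  pre ⊆ S: {truck_at(t2,hub)} ⊆ S  — applicable
  S \ del = {in(p1,t3), pkg_at(p2,depot), pkg_at(p3,hub)}
  ∪ add   = {in(p1,t3), pkg_at(p2,depot), pkg_at(p3,hub), truck_at(t2,whs2)}

== RESULT ==
["in(p1,t3)", "pkg_at(p2,depot)", "pkg_at(p3,hub)", "truck_at(t2,whs2)"]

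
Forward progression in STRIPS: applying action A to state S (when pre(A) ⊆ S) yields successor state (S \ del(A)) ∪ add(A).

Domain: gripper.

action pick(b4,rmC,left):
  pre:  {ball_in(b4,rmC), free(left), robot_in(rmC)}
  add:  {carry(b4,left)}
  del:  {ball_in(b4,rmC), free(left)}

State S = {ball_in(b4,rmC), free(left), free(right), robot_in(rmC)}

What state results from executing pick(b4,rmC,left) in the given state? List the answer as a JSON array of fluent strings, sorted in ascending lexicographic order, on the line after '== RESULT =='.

Progress:
  pre ⊆ S: {ball_in(b4,rmC), free(left), robot_in(rmC)} ⊆ S  — applicable
  S \ del = {free(right), robot_in(rmC)}
  ∪ add   = {carry(b4,left), free(right), robot_in(rmC)}

== RESULT ==
["carry(b4,left)", "free(right)", "robot_in(rmC)"]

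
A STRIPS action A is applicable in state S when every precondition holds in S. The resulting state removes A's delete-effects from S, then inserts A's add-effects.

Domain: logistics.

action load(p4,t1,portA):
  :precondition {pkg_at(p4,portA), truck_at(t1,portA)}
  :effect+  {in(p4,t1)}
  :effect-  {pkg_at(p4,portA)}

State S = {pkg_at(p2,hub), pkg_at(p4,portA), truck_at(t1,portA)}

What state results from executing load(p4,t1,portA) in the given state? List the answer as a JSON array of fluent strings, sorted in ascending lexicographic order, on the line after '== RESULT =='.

Compute (S \ del) ∪ add:
  pre ⊆ S: {pkg_at(p4,portA), truck_at(t1,portA)} ⊆ S  — applicable
  S \ del = {pkg_at(p2,hub), truck_at(t1,portA)}
  ∪ add   = {in(p4,t1), pkg_at(p2,hub), truck_at(t1,portA)}

== RESULT ==
["in(p4,t1)", "pkg_at(p2,hub)", "truck_at(t1,portA)"]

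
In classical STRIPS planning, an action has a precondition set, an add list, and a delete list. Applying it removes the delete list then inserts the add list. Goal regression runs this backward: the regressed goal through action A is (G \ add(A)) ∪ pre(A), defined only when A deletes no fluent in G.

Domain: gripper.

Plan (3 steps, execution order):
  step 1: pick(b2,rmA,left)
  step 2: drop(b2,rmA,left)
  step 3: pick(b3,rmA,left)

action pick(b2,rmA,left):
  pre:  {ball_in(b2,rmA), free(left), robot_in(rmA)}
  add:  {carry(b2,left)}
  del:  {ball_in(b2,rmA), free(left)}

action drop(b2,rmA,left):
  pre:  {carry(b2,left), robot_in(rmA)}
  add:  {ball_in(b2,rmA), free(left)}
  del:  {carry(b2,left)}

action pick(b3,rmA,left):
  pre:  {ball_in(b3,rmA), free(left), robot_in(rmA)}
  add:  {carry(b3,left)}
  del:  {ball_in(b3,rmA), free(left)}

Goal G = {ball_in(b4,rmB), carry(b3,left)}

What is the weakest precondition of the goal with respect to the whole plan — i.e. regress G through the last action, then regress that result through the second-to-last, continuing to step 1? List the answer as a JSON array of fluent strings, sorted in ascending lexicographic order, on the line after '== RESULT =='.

Regress step by step:
  through step 3 (pick(b3,rmA,left)): drop {carry(b3,left)}, keep {ball_in(b4,rmB)}, require {ball_in(b3,rmA), free(left), robot_in(rmA)}
    → {ball_in(b3,rmA), ball_in(b4,rmB), free(left), robot_in(rmA)}
  through step 2 (drop(b2,rmA,left)): drop {free(left)}, keep {ball_in(b3,rmA), ball_in(b4,rmB), robot_in(rmA)}, require {carry(b2,left), robot_in(rmA)}
    → {ball_in(b3,rmA), ball_in(b4,rmB), carry(b2,left), robot_in(rmA)}
  through step 1 (pick(b2,rmA,left)): drop {carry(b2,left)}, keep {ball_in(b3,rmA), ball_in(b4,rmB), robot_in(rmA)}, require {ball_in(b2,rmA), free(left), robot_in(rmA)}
    → {ball_in(b2,rmA), ball_in(b3,rmA), ball_in(b4,rmB), free(left), robot_in(rmA)}

== RESULT ==
["ball_in(b2,rmA)", "ball_in(b3,rmA)", "ball_in(b4,rmB)", "free(left)", "robot_in(rmA)"]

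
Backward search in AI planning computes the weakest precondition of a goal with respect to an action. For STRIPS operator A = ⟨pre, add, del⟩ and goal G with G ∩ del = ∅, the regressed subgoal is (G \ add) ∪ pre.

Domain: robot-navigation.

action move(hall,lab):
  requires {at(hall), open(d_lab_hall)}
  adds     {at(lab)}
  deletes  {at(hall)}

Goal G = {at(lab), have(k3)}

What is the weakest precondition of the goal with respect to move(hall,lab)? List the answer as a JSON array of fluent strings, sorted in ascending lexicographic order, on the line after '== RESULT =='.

Regress:
  G ∩ del = {}  (empty — regression defined)
  G \ add = {at(lab), have(k3)} \ {at(lab)} = {have(k3)}
  ∪ pre   = {have(k3)} ∪ {at(hall), open(d_lab_hall)}
          = {at(hall), have(k3), open(d_lab_hall)}

== RESULT ==
["at(hall)", "have(k3)", "open(d_lab_hall)"]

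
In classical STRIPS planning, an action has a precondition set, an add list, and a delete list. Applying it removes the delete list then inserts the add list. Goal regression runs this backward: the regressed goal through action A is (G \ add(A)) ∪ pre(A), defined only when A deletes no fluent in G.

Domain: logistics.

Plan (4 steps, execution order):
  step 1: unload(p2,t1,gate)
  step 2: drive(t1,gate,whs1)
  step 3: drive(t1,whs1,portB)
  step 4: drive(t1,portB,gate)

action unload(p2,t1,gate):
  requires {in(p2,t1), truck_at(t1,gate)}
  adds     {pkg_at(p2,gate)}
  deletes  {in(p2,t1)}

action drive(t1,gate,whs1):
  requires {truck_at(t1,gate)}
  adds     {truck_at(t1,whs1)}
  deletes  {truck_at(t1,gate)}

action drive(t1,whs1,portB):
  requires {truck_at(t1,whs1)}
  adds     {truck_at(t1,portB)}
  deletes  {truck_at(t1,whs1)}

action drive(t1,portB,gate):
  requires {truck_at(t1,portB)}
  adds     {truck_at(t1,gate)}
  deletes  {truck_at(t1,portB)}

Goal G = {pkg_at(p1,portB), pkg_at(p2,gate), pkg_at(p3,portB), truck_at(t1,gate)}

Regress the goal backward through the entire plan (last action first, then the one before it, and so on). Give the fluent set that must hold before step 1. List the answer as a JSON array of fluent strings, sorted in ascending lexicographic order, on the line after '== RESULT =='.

Work backward from the goal:
  through step 4 (drive(t1,portB,gate)): drop {truck_at(t1,gate)}, keep {pkg_at(p1,portB), pkg_at(p2,gate), pkg_at(p3,portB)}, require {truck_at(t1,portB)}
    → {pkg_at(p1,portB), pkg_at(p2,gate), pkg_at(p3,portB), truck_at(t1,portB)}
  through step 3 (drive(t1,whs1,portB)): drop {truck_at(t1,portB)}, keep {pkg_at(p1,portB), pkg_at(p2,gate), pkg_at(p3,portB)}, require {truck_at(t1,whs1)}
    → {pkg_at(p1,portB), pkg_at(p2,gate), pkg_at(p3,portB), truck_at(t1,whs1)}
  through step 2 (drive(t1,gate,whs1)): drop {truck_at(t1,whs1)}, keep {pkg_at(p1,portB), pkg_at(p2,gate), pkg_at(p3,portB)}, require {truck_at(t1,gate)}
    → {pkg_at(p1,portB), pkg_at(p2,gate), pkg_at(p3,portB), truck_at(t1,gate)}
  through step 1 (unload(p2,t1,gate)): drop {pkg_at(p2,gate)}, keep {pkg_at(p1,portB), pkg_at(p3,portB), truck_at(t1,gate)}, require {in(p2,t1), truck_at(t1,gate)}
    → {in(p2,t1), pkg_at(p1,portB), pkg_at(p3,portB), truck_at(t1,gate)}

== RESULT ==
["in(p2,t1)", "pkg_at(p1,portB)", "pkg_at(p3,portB)", "truck_at(t1,gate)"]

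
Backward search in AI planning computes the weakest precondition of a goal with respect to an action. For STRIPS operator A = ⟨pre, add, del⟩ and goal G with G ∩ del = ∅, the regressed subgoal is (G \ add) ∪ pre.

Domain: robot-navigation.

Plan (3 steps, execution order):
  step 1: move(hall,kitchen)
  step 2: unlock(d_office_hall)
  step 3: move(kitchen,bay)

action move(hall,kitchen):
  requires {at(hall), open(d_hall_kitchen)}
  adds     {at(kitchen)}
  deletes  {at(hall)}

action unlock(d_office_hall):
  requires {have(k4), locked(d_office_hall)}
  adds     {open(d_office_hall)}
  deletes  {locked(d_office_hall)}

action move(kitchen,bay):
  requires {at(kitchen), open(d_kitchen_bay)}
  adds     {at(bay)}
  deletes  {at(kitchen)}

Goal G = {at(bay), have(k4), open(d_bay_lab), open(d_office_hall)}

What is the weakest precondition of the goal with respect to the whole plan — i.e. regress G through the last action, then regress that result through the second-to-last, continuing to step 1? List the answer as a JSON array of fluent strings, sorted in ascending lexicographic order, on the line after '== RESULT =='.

Regress step by step:
  through step 3 (move(kitchen,bay)): drop {at(bay)}, keep {have(k4), open(d_bay_lab), open(d_office_hall)}, require {at(kitchen), open(d_kitchen_bay)}
    → {at(kitchen), have(k4), open(d_bay_lab), open(d_kitchen_bay), open(d_office_hall)}
  through step 2 (unlock(d_office_hall)): drop {open(d_office_hall)}, keep {at(kitchen), have(k4), open(d_bay_lab), open(d_kitchen_bay)}, require {have(k4), locked(d_office_hall)}
    → {at(kitchen), have(k4), locked(d_office_hall), open(d_bay_lab), open(d_kitchen_bay)}
  through step 1 (move(hall,kitchen)): drop {at(kitchen)}, keep {have(k4), locked(d_office_hall), open(d_bay_lab), open(d_kitchen_bay)}, require {at(hall), open(d_hall_kitchen)}
    → {at(hall), have(k4), locked(d_office_hall), open(d_bay_lab), open(d_hall_kitchen), open(d_kitchen_bay)}

== RESULT ==
["at(hall)", "have(k4)", "locked(d_office_hall)", "open(d_bay_lab)", "open(d_hall_kitchen)", "open(d_kitchen_bay)"]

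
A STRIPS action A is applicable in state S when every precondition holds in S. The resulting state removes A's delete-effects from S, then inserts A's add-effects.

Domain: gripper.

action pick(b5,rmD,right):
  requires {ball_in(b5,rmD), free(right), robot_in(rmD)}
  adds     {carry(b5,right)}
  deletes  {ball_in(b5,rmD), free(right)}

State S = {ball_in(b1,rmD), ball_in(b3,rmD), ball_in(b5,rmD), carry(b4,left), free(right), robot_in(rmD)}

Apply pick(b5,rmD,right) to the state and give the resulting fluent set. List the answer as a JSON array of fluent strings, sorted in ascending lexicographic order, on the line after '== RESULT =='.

Progress:
  pre ⊆ S: {ball_in(b5,rmD), free(right), robot_in(rmD)} ⊆ S  — applicable
  S \ del = {ball_in(b1,rmD), ball_in(b3,rmD), carry(b4,left), robot_in(rmD)}
  ∪ add   = {ball_in(b1,rmD), ball_in(b3,rmD), carry(b4,left), carry(b5,right), robot_in(rmD)}

== RESULT ==
["ball_in(b1,rmD)", "ball_in(b3,rmD)", "carry(b4,left)", "carry(b5,right)", "robot_in(rmD)"]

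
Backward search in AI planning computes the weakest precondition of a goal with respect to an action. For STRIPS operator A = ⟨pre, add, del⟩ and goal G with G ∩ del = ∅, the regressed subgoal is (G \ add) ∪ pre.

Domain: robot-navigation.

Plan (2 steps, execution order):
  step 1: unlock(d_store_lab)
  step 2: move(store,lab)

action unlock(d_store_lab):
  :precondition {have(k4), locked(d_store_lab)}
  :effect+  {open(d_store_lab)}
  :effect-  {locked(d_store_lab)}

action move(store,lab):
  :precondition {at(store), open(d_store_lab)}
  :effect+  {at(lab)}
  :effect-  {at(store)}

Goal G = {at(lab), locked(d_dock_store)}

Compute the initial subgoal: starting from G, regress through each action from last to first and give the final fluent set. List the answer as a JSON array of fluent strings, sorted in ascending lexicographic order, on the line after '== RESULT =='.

Work backward from the goal:
  through step 2 (move(store,lab)): drop {at(lab)}, keep {locked(d_dock_store)}, require {at(store), open(d_store_lab)}
    → {at(store), locked(d_dock_store), open(d_store_lab)}
  through step 1 (unlock(d_store_lab)): drop {open(d_store_lab)}, keep {at(store), locked(d_dock_store)}, require {have(k4), locked(d_store_lab)}
    → {at(store), have(k4), locked(d_dock_store), locked(d_store_lab)}

== RESULT ==
["at(store)", "have(k4)", "locked(d_dock_store)", "locked(d_store_lab)"]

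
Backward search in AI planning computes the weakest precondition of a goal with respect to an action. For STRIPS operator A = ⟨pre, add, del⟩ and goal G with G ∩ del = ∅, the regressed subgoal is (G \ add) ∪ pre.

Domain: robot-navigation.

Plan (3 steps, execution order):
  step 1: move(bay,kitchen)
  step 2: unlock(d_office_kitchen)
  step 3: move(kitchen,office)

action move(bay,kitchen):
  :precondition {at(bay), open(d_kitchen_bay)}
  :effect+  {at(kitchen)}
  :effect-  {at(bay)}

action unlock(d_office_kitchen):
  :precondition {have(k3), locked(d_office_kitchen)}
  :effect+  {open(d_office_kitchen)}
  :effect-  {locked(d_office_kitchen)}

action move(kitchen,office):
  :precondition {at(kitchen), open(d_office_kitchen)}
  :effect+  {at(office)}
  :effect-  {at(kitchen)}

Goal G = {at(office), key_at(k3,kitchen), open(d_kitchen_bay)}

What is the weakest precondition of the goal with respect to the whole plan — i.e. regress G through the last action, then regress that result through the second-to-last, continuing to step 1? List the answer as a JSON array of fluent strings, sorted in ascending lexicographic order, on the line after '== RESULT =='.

Work backward from the goal:
  through step 3 (move(kitchen,office)): drop {at(office)}, keep {key_at(k3,kitchen), open(d_kitchen_bay)}, require {at(kitchen), open(d_office_kitchen)}
    → {at(kitchen), key_at(k3,kitchen), open(d_kitchen_bay), open(d_office_kitchen)}
  through step 2 (unlock(d_office_kitchen)): drop {open(d_office_kitchen)}, keep {at(kitchen), key_at(k3,kitchen), open(d_kitchen_bay)}, require {have(k3), locked(d_office_kitchen)}
    → {at(kitchen), have(k3), key_at(k3,kitchen), locked(d_office_kitchen), open(d_kitchen_bay)}
  through step 1 (move(bay,kitchen)): drop {at(kitchen)}, keep {have(k3), key_at(k3,kitchen), locked(d_office_kitchen), open(d_kitchen_bay)}, require {at(bay), open(d_kitchen_bay)}
    → {at(bay), have(k3), key_at(k3,kitchen), locked(d_office_kitchen), open(d_kitchen_bay)}

== RESULT ==
["at(bay)", "have(k3)", "key_at(k3,kitchen)", "locked(d_office_kitchen)", "open(d_kitchen_bay)"]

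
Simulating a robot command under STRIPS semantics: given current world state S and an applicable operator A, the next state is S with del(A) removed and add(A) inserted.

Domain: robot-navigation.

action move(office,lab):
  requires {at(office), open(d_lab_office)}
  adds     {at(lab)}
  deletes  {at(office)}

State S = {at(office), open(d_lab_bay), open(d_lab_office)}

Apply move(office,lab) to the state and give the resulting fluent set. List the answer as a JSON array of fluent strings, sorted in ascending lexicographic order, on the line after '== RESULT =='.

Compute (S \ del) ∪ add:
  pre ⊆ S: {at(office), open(d_lab_office)} ⊆ S  — applicable
  S \ del = {open(d_lab_bay), open(d_lab_office)}
  ∪ add   = {at(lab), open(d_lab_bay), open(d_lab_office)}

== RESULT ==
["at(lab)", "open(d_lab_bay)", "open(d_lab_office)"]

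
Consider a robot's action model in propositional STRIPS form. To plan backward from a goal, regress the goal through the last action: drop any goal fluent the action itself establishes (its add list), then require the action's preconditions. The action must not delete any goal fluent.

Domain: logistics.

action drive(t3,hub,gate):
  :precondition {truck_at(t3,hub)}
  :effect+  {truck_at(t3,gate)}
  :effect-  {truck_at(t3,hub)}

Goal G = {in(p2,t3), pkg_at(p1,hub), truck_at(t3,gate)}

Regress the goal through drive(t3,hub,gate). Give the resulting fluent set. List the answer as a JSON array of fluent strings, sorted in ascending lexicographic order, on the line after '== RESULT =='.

Compute (G \ add) ∪ pre:
  G ∩ del = {}  (empty — regression defined)
  G \ add = {in(p2,t3), pkg_at(p1,hub), truck_at(t3,gate)} \ {truck_at(t3,gate)} = {in(p2,t3), pkg_at(p1,hub)}
  ∪ pre   = {in(p2,t3), pkg_at(p1,hub)} ∪ {truck_at(t3,hub)}
          = {in(p2,t3), pkg_at(p1,hub), truck_at(t3,hub)}

== RESULT ==
["in(p2,t3)", "pkg_at(p1,hub)", "truck_at(t3,hub)"]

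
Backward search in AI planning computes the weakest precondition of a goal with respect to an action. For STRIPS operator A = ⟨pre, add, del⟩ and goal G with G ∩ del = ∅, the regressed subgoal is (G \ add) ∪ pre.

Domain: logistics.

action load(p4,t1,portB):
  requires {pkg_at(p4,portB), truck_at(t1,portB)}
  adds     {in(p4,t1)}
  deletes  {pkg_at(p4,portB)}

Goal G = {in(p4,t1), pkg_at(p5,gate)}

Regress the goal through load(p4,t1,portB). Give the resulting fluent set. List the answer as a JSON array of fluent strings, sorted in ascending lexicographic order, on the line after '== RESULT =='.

Regress:
  G ∩ del = {}  (empty — regression defined)
  G \ add = {in(p4,t1), pkg_at(p5,gate)} \ {in(p4,t1)} = {pkg_at(p5,gate)}
  ∪ pre   = {pkg_at(p5,gate)} ∪ {pkg_at(p4,portB), truck_at(t1,portB)}
          = {pkg_at(p4,portB), pkg_at(p5,gate), truck_at(t1,portB)}

== RESULT ==
["pkg_at(p4,portB)", "pkg_at(p5,gate)", "truck_at(t1,portB)"]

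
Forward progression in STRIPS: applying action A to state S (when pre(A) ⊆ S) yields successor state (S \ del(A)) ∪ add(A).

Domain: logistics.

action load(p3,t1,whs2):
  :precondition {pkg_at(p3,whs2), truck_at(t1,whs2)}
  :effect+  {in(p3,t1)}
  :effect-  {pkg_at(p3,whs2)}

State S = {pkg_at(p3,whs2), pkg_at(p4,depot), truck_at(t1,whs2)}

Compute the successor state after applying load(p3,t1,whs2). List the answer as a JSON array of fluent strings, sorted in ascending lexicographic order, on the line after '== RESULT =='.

Compute (S \ del) ∪ add:
  pre ⊆ S: {pkg_at(p3,whs2), truck_at(t1,whs2)} ⊆ S  — applicable
  S \ del = {pkg_at(p4,depot), truck_at(t1,whs2)}
  ∪ add   = {in(p3,t1), pkg_at(p4,depot), truck_at(t1,whs2)}

== RESULT ==
["in(p3,t1)", "pkg_at(p4,depot)", "truck_at(t1,whs2)"]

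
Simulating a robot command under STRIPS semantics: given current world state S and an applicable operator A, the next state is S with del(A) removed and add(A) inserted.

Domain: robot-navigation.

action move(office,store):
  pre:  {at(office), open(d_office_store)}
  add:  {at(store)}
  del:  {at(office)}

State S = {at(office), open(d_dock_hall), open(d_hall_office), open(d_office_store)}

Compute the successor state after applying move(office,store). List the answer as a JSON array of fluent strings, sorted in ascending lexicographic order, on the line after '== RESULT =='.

Compute (S \ del) ∪ add:
  pre ⊆ S: {at(office), open(d_office_store)} ⊆ S  — applicable
  S \ del = {open(d_dock_hall), open(d_hall_office), open(d_office_store)}
  ∪ add   = {at(store), open(d_dock_hall), open(d_hall_office), open(d_office_store)}

== RESULT ==
["at(store)", "open(d_dock_hall)", "open(d_hall_office)", "open(d_office_store)"]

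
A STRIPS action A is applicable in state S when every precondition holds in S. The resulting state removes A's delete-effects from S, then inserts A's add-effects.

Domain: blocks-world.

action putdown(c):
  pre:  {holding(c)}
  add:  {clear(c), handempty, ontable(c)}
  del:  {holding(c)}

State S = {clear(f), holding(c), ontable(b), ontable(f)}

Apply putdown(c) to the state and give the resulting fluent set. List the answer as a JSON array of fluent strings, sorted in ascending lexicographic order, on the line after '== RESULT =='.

Progress:
  pre ⊆ S: {holding(c)} ⊆ S  — applicable
  S \ del = {clear(f), ontable(b), ontable(f)}
  ∪ add   = {clear(c), clear(f), handempty, ontable(b), ontable(c), ontable(f)}

== RESULT ==
["clear(c)", "clear(f)", "handempty", "ontable(b)", "ontable(c)", "ontable(f)"]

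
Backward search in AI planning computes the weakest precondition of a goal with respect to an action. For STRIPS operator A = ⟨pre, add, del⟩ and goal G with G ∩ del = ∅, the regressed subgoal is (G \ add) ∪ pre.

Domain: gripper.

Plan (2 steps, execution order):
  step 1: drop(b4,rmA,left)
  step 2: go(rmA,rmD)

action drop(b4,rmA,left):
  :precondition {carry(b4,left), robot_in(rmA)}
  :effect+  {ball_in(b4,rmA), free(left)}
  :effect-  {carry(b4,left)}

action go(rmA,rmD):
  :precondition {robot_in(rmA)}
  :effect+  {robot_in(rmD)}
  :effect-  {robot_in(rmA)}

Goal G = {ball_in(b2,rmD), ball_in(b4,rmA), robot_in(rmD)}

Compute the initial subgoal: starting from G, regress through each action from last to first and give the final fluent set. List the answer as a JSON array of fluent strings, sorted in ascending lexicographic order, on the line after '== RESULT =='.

Regress step by step:
  through step 2 (go(rmA,rmD)): drop {robot_in(rmD)}, keep {ball_in(b2,rmD), ball_in(b4,rmA)}, require {robot_in(rmA)}
    → {ball_in(b2,rmD), ball_in(b4,rmA), robot_in(rmA)}
  through step 1 (drop(b4,rmA,left)): drop {ball_in(b4,rmA)}, keep {ball_in(b2,rmD), robot_in(rmA)}, require {carry(b4,left), robot_in(rmA)}
    → {ball_in(b2,rmD), carry(b4,left), robot_in(rmA)}

== RESULT ==
["ball_in(b2,rmD)", "carry(b4,left)", "robot_in(rmA)"]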